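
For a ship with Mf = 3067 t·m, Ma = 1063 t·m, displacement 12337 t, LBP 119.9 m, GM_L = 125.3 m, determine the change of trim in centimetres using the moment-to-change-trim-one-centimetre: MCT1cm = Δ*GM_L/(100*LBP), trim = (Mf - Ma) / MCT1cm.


Formula: net trimming moment = Mf - Ma; MCT1cm = Δ*GM_L/(100*LBP); trim = net moment / MCT1cm
Step 1 — net trimming moment = 3067 - 1063 = 2004 t·m
Step 2 — MCT1cm = 12337 * 125.3 / (100 * 119.9) = 128.9263 t·m/cm
Step 3 — trim = 2004 / 128.9263 ≈ 15.544 cm (5 s.f.)

15.544 cm


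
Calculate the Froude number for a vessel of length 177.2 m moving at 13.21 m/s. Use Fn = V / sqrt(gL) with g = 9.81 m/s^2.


Formula: Fn = V / sqrt(g * L)
Step 1 — g * L = 9.81 * 177.2 = 1738.332
Step 2 — sqrt(g * L) = sqrt(1738.332) = 41.693309
Step 3 — Fn = 13.21 / 41.693309 ≈ 0.31684 (5 s.f.)

0.31684


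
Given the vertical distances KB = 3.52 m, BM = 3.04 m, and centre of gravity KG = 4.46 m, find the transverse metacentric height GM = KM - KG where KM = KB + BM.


Formula: GM = KB + BM - KG
Step 1 — KM = KB + BM = 3.52 + 3.04 = 6.56 m
Step 2 — GM = KM - KG = 6.56 - 4.46 = 2.1 m

2.1 m


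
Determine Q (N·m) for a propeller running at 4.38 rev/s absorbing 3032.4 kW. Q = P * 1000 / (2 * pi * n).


Formula: Q = P_W / (2 * pi * n)
Step 1 — P_W = 3032.4 kW * 1000 = 3032400.0 W
Step 2 — 2 * pi * n = 2 * pi * 4.38 = 27.520352
Step 3 — Q = 3032400.0 / 27.520352 ≈ 110190 N·m (5 s.f.)

110190 N·m


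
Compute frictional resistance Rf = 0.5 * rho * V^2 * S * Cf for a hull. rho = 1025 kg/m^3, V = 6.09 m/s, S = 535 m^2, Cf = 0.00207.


Formula: Rf = 0.5 * rho * V^2 * S * Cf
Step 1 — V^2 = 6.09^2 = 37.0881
Step 2 — 0.5 * rho * V^2 = 0.5 * 1025 * 37.0881 = 19007.65125
Step 3 — Rf = 19007.65125 * 535 * 0.00207 ≈ 21050 N (5 s.f.)

21050 N


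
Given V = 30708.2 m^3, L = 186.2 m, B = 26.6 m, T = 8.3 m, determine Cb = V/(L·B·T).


Formula: Cb = V / (L * B * T)
Step 1 — L * B * T = 186.2 * 26.6 * 8.3 = 41109.236 m^3
Step 2 — Cb = 30708.2 / 41109.236 ≈ 0.74699 (5 s.f.)

0.74699


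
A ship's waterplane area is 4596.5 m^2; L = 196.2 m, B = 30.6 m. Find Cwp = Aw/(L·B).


Formula: Cwp = Aw / (L * B)
Step 1 — L * B = 196.2 * 30.6 = 6003.72 m^2
Step 2 — Cwp = 4596.5 / 6003.72 ≈ 0.76561 (5 s.f.)

0.76561


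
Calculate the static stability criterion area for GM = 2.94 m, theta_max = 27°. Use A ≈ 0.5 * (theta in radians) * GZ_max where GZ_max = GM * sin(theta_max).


Formula: GZ_max = GM * sin(theta); Area = 0.5 * theta_rad * GZ_max
Step 1 — GZ_max = 2.94 * sin(27°) = 2.94 * 0.45399 = 1.334731 m
Step 2 — theta_rad = 27 * pi/180 = 0.471239 rad
Step 3 — Area = 0.5 * 0.471239 * 1.334731 ≈ 0.31449 m·rad (5 s.f.)

0.31449 m·rad


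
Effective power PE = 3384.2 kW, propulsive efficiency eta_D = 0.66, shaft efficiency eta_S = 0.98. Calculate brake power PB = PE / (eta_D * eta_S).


Formula: PB = PE / (eta_D * eta_S)
Step 1 — combined efficiency = eta_D * eta_S = 0.66 * 0.98 = 0.6468
Step 2 — PB = 3384.2 / 0.6468 ≈ 5232.2 kW (5 s.f.)

5232.2 kW


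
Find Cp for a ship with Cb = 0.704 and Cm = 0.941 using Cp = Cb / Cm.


Formula: Cp = Cb / Cm
Substituting: Cp = 0.704 / 0.941
Result: Cp ≈ 0.74814 (5 s.f.)

0.74814


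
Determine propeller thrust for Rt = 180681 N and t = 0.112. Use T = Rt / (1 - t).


Formula: T = Rt / (1 - t)
Step 1 — (1 - t) = 1 - 0.112 = 0.888
Step 2 — T = 180681 / 0.888 ≈ 203470 N (5 s.f.)

203470 N


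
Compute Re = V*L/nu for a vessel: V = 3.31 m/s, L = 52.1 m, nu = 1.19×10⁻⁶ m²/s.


Formula: Re = V * L / nu
Step 1 — V * L = 3.31 * 52.1 = 172.451 m^2/s
Step 2 — Re = 172.451 / 1.19e-6 = 1.45e+08

1.45e+08


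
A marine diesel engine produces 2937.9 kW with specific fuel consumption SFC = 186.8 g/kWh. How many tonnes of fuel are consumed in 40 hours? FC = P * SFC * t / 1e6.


Formula: FC (tonnes) = P * SFC * t / 1,000,000
Step 1 — P * SFC * t = 2937.9 * 186.8 * 40 = 21951988.8 g
Step 2 — FC (tonnes) = 21951988.8 / 1,000,000 ≈ 21.952 tonnes (5 s.f.)

21.952 tonnes


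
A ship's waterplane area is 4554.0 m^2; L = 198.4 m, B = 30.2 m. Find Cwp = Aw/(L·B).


Formula: Cwp = Aw / (L * B)
Step 1 — L * B = 198.4 * 30.2 = 5991.68 m^2
Step 2 — Cwp = 4554.0 / 5991.68 ≈ 0.76005 (5 s.f.)

0.76005


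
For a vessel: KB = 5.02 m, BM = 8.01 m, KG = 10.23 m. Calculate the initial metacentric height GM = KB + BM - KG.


Formula: GM = KB + BM - KG
Step 1 — KM = KB + BM = 5.02 + 8.01 = 13.03 m
Step 2 — GM = KM - KG = 13.03 - 10.23 = 2.8 m

2.8 m


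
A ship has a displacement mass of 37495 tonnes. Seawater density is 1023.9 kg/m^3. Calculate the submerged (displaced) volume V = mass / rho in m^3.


Formula: V = mass / rho
Step 1 — convert tonnes to kg: 37495 t * 1000 = 37495000 kg
Step 2 — V = 37495000 / 1023.9 ≈ 36620 m^3 (5 s.f.)

36620 m^3


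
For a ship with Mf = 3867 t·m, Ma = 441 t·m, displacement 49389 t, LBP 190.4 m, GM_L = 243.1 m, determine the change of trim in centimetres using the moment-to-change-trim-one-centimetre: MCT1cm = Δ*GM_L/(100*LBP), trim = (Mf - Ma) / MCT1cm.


Formula: net trimming moment = Mf - Ma; MCT1cm = Δ*GM_L/(100*LBP); trim = net moment / MCT1cm
Step 1 — net trimming moment = 3867 - 441 = 3426 t·m
Step 2 — MCT1cm = 49389 * 243.1 / (100 * 190.4) = 630.5917 t·m/cm
Step 3 — trim = 3426 / 630.5917 ≈ 5.4330 cm (5 s.f.)

5.4330 cm


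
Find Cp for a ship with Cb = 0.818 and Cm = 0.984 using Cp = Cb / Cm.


Formula: Cp = Cb / Cm
Substituting: Cp = 0.818 / 0.984
Result: Cp ≈ 0.83130 (5 s.f.)

0.83130


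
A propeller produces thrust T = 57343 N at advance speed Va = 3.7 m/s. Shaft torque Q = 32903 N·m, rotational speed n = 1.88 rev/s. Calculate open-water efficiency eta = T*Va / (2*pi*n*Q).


Formula: eta = T * Va / (2 * pi * n * Q)
Step 1 — numerator = T * Va = 57343 * 3.7 = 212169.1
Step 2 — 2 * pi * n = 2 * pi * 1.88 = 11.812388
Step 3 — denominator = 11.812388 * 32903 = 388663.0
Step 4 — eta = 212169.1 / 388663.0 ≈ 0.54589 (5 s.f.)

0.54589


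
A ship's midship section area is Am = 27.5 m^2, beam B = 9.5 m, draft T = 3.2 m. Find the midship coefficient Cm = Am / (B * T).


Formula: Cm = Am / (B * T)
Step 1 — B * T = 9.5 * 3.2 = 30.4 m^2
Step 2 — Cm = 27.5 / 30.4 ≈ 0.90461 (5 s.f.)

0.90461


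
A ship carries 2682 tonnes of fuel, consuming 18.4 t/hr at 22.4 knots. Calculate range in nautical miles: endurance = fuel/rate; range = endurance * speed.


Formula: endurance = fuel / rate; range = endurance * speed
Step 1 — endurance = 2682 / 18.4 = 145.7609 hours
Step 2 — range = 145.7609 * 22.4 ≈ 3265.0 nautical miles (5 s.f.)

3265.0 NM


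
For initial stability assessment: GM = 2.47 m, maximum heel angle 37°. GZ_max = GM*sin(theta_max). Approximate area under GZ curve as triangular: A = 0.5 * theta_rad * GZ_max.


Formula: GZ_max = GM * sin(theta); Area = 0.5 * theta_rad * GZ_max
Step 1 — GZ_max = 2.47 * sin(37°) = 2.47 * 0.601815 = 1.486483 m
Step 2 — theta_rad = 37 * pi/180 = 0.645772 rad
Step 3 — Area = 0.5 * 0.645772 * 1.486483 ≈ 0.47996 m·rad (5 s.f.)

0.47996 m·rad


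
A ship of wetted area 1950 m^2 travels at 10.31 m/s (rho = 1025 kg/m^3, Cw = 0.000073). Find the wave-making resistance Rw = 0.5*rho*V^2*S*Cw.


Formula: Rw = 0.5 * rho * V^2 * S * Cw
Step 1 — V^2 = 10.31^2 = 106.2961
Step 2 — 0.5 * rho * V^2 = 0.5 * 1025 * 106.2961 = 54476.75125
Step 3 — Rw = 54476.75125 * 1950 * 0.000073 ≈ 7754.8 N (5 s.f.)

7754.8 N


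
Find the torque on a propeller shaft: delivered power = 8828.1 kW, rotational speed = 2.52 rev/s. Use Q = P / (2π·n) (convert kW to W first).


Formula: Q = P_W / (2 * pi * n)
Step 1 — P_W = 8828.1 kW * 1000 = 8828100.0 W
Step 2 — 2 * pi * n = 2 * pi * 2.52 = 15.833627
Step 3 — Q = 8828100.0 / 15.833627 ≈ 557550 N·m (5 s.f.)

557550 N·m


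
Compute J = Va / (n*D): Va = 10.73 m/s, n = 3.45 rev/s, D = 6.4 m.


Formula: J = Va / (n * D)
Step 1 — n * D = 3.45 * 6.4 = 22.08
Step 2 — J = 10.73 / 22.08 ≈ 0.48596 (5 s.f.)

0.48596


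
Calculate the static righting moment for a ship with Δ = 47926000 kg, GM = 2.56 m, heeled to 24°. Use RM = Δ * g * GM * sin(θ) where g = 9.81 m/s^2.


Formula: GZ = GM * sin(theta); RM = disp * g * GZ
Step 1 — GZ = 2.56 * sin(24°) = 2.56 * 0.406737 = 1.041247 m
Step 2 — RM = 47926000 * 9.81 * 1.041247 ≈ 489550000 N·m (5 s.f.)

489550000 N·m


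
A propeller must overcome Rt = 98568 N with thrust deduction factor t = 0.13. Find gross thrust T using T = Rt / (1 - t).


Formula: T = Rt / (1 - t)
Step 1 — (1 - t) = 1 - 0.13 = 0.87
Step 2 — T = 98568 / 0.87 ≈ 113300 N (5 s.f.)

113300 N


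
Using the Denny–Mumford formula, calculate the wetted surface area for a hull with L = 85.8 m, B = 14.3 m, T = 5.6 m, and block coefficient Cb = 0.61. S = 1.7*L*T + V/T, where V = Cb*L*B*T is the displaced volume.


Formula: S = 1.7*L*T + V/T with V = Cb*L*B*T, i.e. S = L * (1.7*T + Cb*B)
Step 1 — 1.7*T = 1.7 * 5.6 = 9.52 m
Step 2 — Cb*B = 0.61 * 14.3 = 8.723 m
Step 3 — 1.7*T + Cb*B = 9.52 + 8.723 = 18.243 m
Step 4 — S = 85.8 * 18.243 ≈ 1565.2 m^2 (5 s.f.)

1565.2 m^2


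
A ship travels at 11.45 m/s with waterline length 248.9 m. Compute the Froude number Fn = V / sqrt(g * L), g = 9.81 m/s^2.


Formula: Fn = V / sqrt(g * L)
Step 1 — g * L = 9.81 * 248.9 = 2441.709
Step 2 — sqrt(g * L) = sqrt(2441.709) = 49.413652
Step 3 — Fn = 11.45 / 49.413652 ≈ 0.23172 (5 s.f.)

0.23172


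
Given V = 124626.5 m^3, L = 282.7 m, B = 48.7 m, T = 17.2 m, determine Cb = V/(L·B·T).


Formula: Cb = V / (L * B * T)
Step 1 — L * B * T = 282.7 * 48.7 * 17.2 = 236800.828 m^3
Step 2 — Cb = 124626.5 / 236800.828 ≈ 0.52629 (5 s.f.)

0.52629


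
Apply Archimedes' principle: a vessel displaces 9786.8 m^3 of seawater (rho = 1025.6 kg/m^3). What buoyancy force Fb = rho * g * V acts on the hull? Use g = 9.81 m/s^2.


Formula: Fb = rho * g * V
Substituting: Fb = 1025.6 * 9.81 * 9786.8
Intermediate: 1025.6 * 9.81 = 10061.136
Result: Fb = 10061.136 * 9786.8 ≈ 98466000 N (5 s.f.)

98466000 N


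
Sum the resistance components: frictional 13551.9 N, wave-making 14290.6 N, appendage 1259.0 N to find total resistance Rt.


Formula: Rt = Rf + Rw + Ra
Substituting: Rt = 13551.9 + 14290.6 + 1259.0
Result: Rt = 29101.5 N

29101.5 N


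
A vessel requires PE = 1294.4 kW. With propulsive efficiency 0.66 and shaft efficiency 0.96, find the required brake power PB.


Formula: PB = PE / (eta_D * eta_S)
Step 1 — combined efficiency = eta_D * eta_S = 0.66 * 0.96 = 0.6336
Step 2 — PB = 1294.4 / 0.6336 ≈ 2042.9 kW (5 s.f.)

2042.9 kW


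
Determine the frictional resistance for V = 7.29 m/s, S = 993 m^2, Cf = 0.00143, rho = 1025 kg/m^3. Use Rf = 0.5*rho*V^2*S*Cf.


Formula: Rf = 0.5 * rho * V^2 * S * Cf
Step 1 — V^2 = 7.29^2 = 53.1441
Step 2 — 0.5 * rho * V^2 = 0.5 * 1025 * 53.1441 = 27236.35125
Step 3 — Rf = 27236.35125 * 993 * 0.00143 ≈ 38675 N (5 s.f.)

38675 N


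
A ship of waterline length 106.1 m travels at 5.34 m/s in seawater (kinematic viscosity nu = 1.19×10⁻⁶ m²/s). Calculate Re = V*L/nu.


Formula: Re = V * L / nu
Step 1 — V * L = 5.34 * 106.1 = 566.574 m^2/s
Step 2 — Re = 566.574 / 1.19e-6 = 4.76e+08

4.76e+08


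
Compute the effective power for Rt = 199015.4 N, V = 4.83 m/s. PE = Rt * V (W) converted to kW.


Formula: PE = Rt * V / 1000 (kW)
Step 1 — PE (W) = 199015.4 * 4.83 = 961244.382 W
Step 2 — PE (kW) = 961244.382 / 1000 ≈ 961.24 kW (5 s.f.)

961.24 kW


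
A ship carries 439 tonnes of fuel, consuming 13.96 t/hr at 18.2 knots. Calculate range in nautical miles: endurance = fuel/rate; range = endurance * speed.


Formula: endurance = fuel / rate; range = endurance * speed
Step 1 — endurance = 439 / 13.96 = 31.447 hours
Step 2 — range = 31.447 * 18.2 ≈ 572.34 nautical miles (5 s.f.)

572.34 NM


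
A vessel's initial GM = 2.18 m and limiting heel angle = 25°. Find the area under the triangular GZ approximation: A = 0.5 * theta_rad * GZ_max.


Formula: GZ_max = GM * sin(theta); Area = 0.5 * theta_rad * GZ_max
Step 1 — GZ_max = 2.18 * sin(25°) = 2.18 * 0.422618 = 0.921307 m
Step 2 — theta_rad = 25 * pi/180 = 0.436332 rad
Step 3 — Area = 0.5 * 0.436332 * 0.921307 ≈ 0.20100 m·rad (5 s.f.)

0.20100 m·rad


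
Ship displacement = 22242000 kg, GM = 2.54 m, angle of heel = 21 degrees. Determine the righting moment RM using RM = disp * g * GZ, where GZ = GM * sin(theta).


Formula: GZ = GM * sin(theta); RM = disp * g * GZ
Step 1 — GZ = 2.54 * sin(21°) = 2.54 * 0.358368 = 0.910255 m
Step 2 — RM = 22242000 * 9.81 * 0.910255 ≈ 198610000 N·m (5 s.f.)

198610000 N·m


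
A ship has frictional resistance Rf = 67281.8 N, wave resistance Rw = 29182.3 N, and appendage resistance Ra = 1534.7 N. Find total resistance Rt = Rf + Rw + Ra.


Formula: Rt = Rf + Rw + Ra
Substituting: Rt = 67281.8 + 29182.3 + 1534.7
Result: Rt = 97998.8 N

97998.8 N


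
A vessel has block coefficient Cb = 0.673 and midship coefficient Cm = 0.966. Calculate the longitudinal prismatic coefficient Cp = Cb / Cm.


Formula: Cp = Cb / Cm
Substituting: Cp = 0.673 / 0.966
Result: Cp ≈ 0.69669 (5 s.f.)

0.69669


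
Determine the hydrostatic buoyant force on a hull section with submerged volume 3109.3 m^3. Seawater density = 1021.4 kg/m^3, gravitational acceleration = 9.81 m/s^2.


Formula: Fb = rho * g * V
Substituting: Fb = 1021.4 * 9.81 * 3109.3
Intermediate: 1021.4 * 9.81 = 10019.934
Result: Fb = 10019.934 * 3109.3 ≈ 31155000 N (5 s.f.)

31155000 N


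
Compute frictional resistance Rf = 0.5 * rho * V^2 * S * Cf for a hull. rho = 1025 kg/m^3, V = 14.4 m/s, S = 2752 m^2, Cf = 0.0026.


Formula: Rf = 0.5 * rho * V^2 * S * Cf
Step 1 — V^2 = 14.4^2 = 207.36
Step 2 — 0.5 * rho * V^2 = 0.5 * 1025 * 207.36 = 106272.0
Step 3 — Rf = 106272.0 * 2752 * 0.0026 ≈ 760400 N (5 s.f.)

760400 N


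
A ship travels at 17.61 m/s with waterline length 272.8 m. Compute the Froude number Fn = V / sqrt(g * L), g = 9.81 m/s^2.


Formula: Fn = V / sqrt(g * L)
Step 1 — g * L = 9.81 * 272.8 = 2676.168
Step 2 — sqrt(g * L) = sqrt(2676.168) = 51.731692
Step 3 — Fn = 17.61 / 51.731692 ≈ 0.34041 (5 s.f.)

0.34041


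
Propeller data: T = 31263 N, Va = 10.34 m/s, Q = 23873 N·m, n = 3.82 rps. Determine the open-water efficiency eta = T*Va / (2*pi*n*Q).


Formula: eta = T * Va / (2 * pi * n * Q)
Step 1 — numerator = T * Va = 31263 * 10.34 = 323259.42
Step 2 — 2 * pi * n = 2 * pi * 3.82 = 24.001768
Step 3 — denominator = 24.001768 * 23873 = 572994.21
Step 4 — eta = 323259.42 / 572994.21 ≈ 0.56416 (5 s.f.)

0.56416


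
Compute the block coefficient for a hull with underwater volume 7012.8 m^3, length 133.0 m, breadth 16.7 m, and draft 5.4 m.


Formula: Cb = V / (L * B * T)
Step 1 — L * B * T = 133.0 * 16.7 * 5.4 = 11993.94 m^3
Step 2 — Cb = 7012.8 / 11993.94 ≈ 0.58470 (5 s.f.)

0.58470


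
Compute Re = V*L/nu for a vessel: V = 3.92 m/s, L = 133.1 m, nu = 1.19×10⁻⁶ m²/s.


Formula: Re = V * L / nu
Step 1 — V * L = 3.92 * 133.1 = 521.752 m^2/s
Step 2 — Re = 521.752 / 1.19e-6 = 4.38e+08

4.38e+08


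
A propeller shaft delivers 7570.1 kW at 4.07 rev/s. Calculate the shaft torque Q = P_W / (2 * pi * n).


Formula: Q = P_W / (2 * pi * n)
Step 1 — P_W = 7570.1 kW * 1000 = 7570100.0 W
Step 2 — 2 * pi * n = 2 * pi * 4.07 = 25.572564
Step 3 — Q = 7570100.0 / 25.572564 ≈ 296020 N·m (5 s.f.)

296020 N·m


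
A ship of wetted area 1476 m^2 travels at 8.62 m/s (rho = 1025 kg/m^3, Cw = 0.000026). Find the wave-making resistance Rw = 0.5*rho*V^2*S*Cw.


Formula: Rw = 0.5 * rho * V^2 * S * Cw
Step 1 — V^2 = 8.62^2 = 74.3044
Step 2 — 0.5 * rho * V^2 = 0.5 * 1025 * 74.3044 = 38081.005
Step 3 — Rw = 38081.005 * 1476 * 0.000026 ≈ 1461.4 N (5 s.f.)

1461.4 N


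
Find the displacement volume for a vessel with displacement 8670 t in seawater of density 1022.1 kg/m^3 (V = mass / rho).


Formula: V = mass / rho
Step 1 — convert tonnes to kg: 8670 t * 1000 = 8670000 kg
Step 2 — V = 8670000 / 1022.1 ≈ 8482.5 m^3 (5 s.f.)

8482.5 m^3


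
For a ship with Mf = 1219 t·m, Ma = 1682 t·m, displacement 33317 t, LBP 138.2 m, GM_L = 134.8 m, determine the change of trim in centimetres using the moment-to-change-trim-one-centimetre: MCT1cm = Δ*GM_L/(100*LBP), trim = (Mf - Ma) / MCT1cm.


Formula: net trimming moment = Mf - Ma; MCT1cm = Δ*GM_L/(100*LBP); trim = net moment / MCT1cm
Step 1 — net trimming moment = 1219 - 1682 = -463 t·m
Step 2 — MCT1cm = 33317 * 134.8 / (100 * 138.2) = 324.9733 t·m/cm
Step 3 — trim = -463 / 324.9733 ≈ -1.4247 cm (5 s.f.)

-1.4247 cm


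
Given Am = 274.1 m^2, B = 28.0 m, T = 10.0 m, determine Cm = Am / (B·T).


Formula: Cm = Am / (B * T)
Step 1 — B * T = 28.0 * 10.0 = 280.0 m^2
Step 2 — Cm = 274.1 / 280.0 ≈ 0.97893 (5 s.f.)

0.97893


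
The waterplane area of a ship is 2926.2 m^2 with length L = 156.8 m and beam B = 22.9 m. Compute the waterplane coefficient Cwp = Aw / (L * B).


Formula: Cwp = Aw / (L * B)
Step 1 — L * B = 156.8 * 22.9 = 3590.72 m^2
Step 2 — Cwp = 2926.2 / 3590.72 ≈ 0.81493 (5 s.f.)

0.81493


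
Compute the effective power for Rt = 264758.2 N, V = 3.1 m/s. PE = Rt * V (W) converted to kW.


Formula: PE = Rt * V / 1000 (kW)
Step 1 — PE (W) = 264758.2 * 3.1 = 820750.42 W
Step 2 — PE (kW) = 820750.42 / 1000 ≈ 820.75 kW (5 s.f.)

820.75 kW


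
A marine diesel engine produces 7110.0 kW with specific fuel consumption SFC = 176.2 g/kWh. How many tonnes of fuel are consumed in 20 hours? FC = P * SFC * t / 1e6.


Formula: FC (tonnes) = P * SFC * t / 1,000,000
Step 1 — P * SFC * t = 7110.0 * 176.2 * 20 = 25055640.0 g
Step 2 — FC (tonnes) = 25055640.0 / 1,000,000 ≈ 25.056 tonnes (5 s.f.)

25.056 tonnes


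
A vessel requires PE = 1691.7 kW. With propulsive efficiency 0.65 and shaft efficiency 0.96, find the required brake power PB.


Formula: PB = PE / (eta_D * eta_S)
Step 1 — combined efficiency = eta_D * eta_S = 0.65 * 0.96 = 0.624
Step 2 — PB = 1691.7 / 0.624 ≈ 2711.1 kW (5 s.f.)

2711.1 kW


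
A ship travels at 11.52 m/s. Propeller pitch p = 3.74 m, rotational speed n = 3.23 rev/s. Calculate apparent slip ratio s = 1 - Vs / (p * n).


Formula: s = 1 - Vs / (p * n)
Step 1 — p * n = 3.74 * 3.23 = 12.0802
Step 2 — Vs / (p*n) = 11.52 / 12.0802 = 0.953627 (6 d.p.)
Step 3 — s = 1 - 0.953627 = 0.046373

0.046373


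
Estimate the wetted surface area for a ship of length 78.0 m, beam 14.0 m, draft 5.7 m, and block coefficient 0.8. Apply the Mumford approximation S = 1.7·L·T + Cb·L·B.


Formula: S = 1.7*L*T + V/T with V = Cb*L*B*T, i.e. S = L * (1.7*T + Cb*B)
Step 1 — 1.7*T = 1.7 * 5.7 = 9.69 m
Step 2 — Cb*B = 0.8 * 14.0 = 11.2 m
Step 3 — 1.7*T + Cb*B = 9.69 + 11.2 = 20.89 m
Step 4 — S = 78.0 * 20.89 ≈ 1629.4 m^2 (5 s.f.)

1629.4 m^2


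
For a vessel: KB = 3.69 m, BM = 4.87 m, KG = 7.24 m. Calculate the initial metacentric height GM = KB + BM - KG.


Formula: GM = KB + BM - KG
Step 1 — KM = KB + BM = 3.69 + 4.87 = 8.56 m
Step 2 — GM = KM - KG = 8.56 - 7.24 = 1.32 m

1.32 m


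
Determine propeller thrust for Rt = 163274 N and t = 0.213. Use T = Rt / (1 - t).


Formula: T = Rt / (1 - t)
Step 1 — (1 - t) = 1 - 0.213 = 0.787
Step 2 — T = 163274 / 0.787 ≈ 207460 N (5 s.f.)

207460 N


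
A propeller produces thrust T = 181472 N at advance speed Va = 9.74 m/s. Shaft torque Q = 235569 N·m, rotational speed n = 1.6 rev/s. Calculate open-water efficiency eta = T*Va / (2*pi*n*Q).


Formula: eta = T * Va / (2 * pi * n * Q)
Step 1 — numerator = T * Va = 181472 * 9.74 = 1767537.28
Step 2 — 2 * pi * n = 2 * pi * 1.6 = 10.053096
Step 3 — denominator = 10.053096 * 235569 = 2368197.77
Step 4 — eta = 1767537.28 / 2368197.77 ≈ 0.74636 (5 s.f.)

0.74636


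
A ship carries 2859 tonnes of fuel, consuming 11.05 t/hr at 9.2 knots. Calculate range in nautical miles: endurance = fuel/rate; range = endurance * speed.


Formula: endurance = fuel / rate; range = endurance * speed
Step 1 — endurance = 2859 / 11.05 = 258.733 hours
Step 2 — range = 258.733 * 9.2 ≈ 2380.3 nautical miles (5 s.f.)

2380.3 NM


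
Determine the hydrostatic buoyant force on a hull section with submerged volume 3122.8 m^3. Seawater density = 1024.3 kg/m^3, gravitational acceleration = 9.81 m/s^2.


Formula: Fb = rho * g * V
Substituting: Fb = 1024.3 * 9.81 * 3122.8
Intermediate: 1024.3 * 9.81 = 10048.383
Result: Fb = 10048.383 * 3122.8 ≈ 31379000 N (5 s.f.)

31379000 N


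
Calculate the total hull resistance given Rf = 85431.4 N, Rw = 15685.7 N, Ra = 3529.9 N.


Formula: Rt = Rf + Rw + Ra
Substituting: Rt = 85431.4 + 15685.7 + 3529.9
Result: Rt = 104647.0 N

104647.0 N


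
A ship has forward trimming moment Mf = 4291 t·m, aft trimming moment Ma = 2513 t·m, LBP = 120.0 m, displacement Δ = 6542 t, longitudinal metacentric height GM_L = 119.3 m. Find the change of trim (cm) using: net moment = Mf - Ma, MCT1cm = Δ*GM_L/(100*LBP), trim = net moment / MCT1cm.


Formula: net trimming moment = Mf - Ma; MCT1cm = Δ*GM_L/(100*LBP); trim = net moment / MCT1cm
Step 1 — net trimming moment = 4291 - 2513 = 1778 t·m
Step 2 — MCT1cm = 6542 * 119.3 / (100 * 120.0) = 65.0384 t·m/cm
Step 3 — trim = 1778 / 65.0384 ≈ 27.338 cm (5 s.f.)

27.338 cm


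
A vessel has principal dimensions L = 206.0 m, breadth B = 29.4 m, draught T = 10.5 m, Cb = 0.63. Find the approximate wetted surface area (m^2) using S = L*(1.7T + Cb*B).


Formula: S = 1.7*L*T + V/T with V = Cb*L*B*T, i.e. S = L * (1.7*T + Cb*B)
Step 1 — 1.7*T = 1.7 * 10.5 = 17.85 m
Step 2 — Cb*B = 0.63 * 29.4 = 18.522 m
Step 3 — 1.7*T + Cb*B = 17.85 + 18.522 = 36.372 m
Step 4 — S = 206.0 * 36.372 ≈ 7492.6 m^2 (5 s.f.)

7492.6 m^2


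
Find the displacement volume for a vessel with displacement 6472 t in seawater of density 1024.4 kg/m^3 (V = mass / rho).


Formula: V = mass / rho
Step 1 — convert tonnes to kg: 6472 t * 1000 = 6472000 kg
Step 2 — V = 6472000 / 1024.4 ≈ 6317.8 m^3 (5 s.f.)

6317.8 m^3


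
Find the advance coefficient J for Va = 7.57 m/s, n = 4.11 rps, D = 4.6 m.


Formula: J = Va / (n * D)
Step 1 — n * D = 4.11 * 4.6 = 18.906
Step 2 — J = 7.57 / 18.906 ≈ 0.40040 (5 s.f.)

0.40040


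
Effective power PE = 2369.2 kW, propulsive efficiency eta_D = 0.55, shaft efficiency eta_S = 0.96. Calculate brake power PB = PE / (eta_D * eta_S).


Formula: PB = PE / (eta_D * eta_S)
Step 1 — combined efficiency = eta_D * eta_S = 0.55 * 0.96 = 0.528
Step 2 — PB = 2369.2 / 0.528 ≈ 4487.1 kW (5 s.f.)

4487.1 kW


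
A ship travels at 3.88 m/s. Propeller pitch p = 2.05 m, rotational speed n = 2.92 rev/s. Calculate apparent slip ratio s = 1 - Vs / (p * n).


Formula: s = 1 - Vs / (p * n)
Step 1 — p * n = 2.05 * 2.92 = 5.986
Step 2 — Vs / (p*n) = 3.88 / 5.986 = 0.648179 (6 d.p.)
Step 3 — s = 1 - 0.648179 = 0.351821

0.351821


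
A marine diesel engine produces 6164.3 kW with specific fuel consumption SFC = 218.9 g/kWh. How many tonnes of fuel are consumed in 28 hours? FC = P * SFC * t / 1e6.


Formula: FC (tonnes) = P * SFC * t / 1,000,000
Step 1 — P * SFC * t = 6164.3 * 218.9 * 28 = 37782227.56 g
Step 2 — FC (tonnes) = 37782227.56 / 1,000,000 ≈ 37.782 tonnes (5 s.f.)

37.782 tonnes


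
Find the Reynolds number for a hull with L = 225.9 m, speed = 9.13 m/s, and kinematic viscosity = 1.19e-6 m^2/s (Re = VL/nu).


Formula: Re = V * L / nu
Step 1 — V * L = 9.13 * 225.9 = 2062.467 m^2/s
Step 2 — Re = 2062.467 / 1.19e-6 = 1.73e+09

1.73e+09


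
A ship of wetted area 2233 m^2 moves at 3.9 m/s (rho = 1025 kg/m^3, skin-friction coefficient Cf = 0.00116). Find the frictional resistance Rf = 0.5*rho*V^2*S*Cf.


Formula: Rf = 0.5 * rho * V^2 * S * Cf
Step 1 — V^2 = 3.9^2 = 15.21
Step 2 — 0.5 * rho * V^2 = 0.5 * 1025 * 15.21 = 7795.125
Step 3 — Rf = 7795.125 * 2233 * 0.00116 ≈ 20192 N (5 s.f.)

20192 N


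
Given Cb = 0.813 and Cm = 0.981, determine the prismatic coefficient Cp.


Formula: Cp = Cb / Cm
Substituting: Cp = 0.813 / 0.981
Result: Cp ≈ 0.82875 (5 s.f.)

0.82875


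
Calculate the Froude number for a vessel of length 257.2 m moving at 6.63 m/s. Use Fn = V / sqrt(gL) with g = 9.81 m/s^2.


Formula: Fn = V / sqrt(g * L)
Step 1 — g * L = 9.81 * 257.2 = 2523.132
Step 2 — sqrt(g * L) = sqrt(2523.132) = 50.230787
Step 3 — Fn = 6.63 / 50.230787 ≈ 0.13199 (5 s.f.)

0.13199


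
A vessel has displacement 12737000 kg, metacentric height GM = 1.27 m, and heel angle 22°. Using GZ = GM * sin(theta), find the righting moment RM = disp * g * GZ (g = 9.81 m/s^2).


Formula: GZ = GM * sin(theta); RM = disp * g * GZ
Step 1 — GZ = 1.27 * sin(22°) = 1.27 * 0.374607 = 0.475751 m
Step 2 — RM = 12737000 * 9.81 * 0.475751 ≈ 59445000 N·m (5 s.f.)

59445000 N·m


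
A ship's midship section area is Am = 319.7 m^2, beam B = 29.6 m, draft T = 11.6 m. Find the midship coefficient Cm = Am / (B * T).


Formula: Cm = Am / (B * T)
Step 1 — B * T = 29.6 * 11.6 = 343.36 m^2
Step 2 — Cm = 319.7 / 343.36 ≈ 0.93109 (5 s.f.)

0.93109


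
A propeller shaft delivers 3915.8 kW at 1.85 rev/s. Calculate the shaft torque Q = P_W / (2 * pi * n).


Formula: Q = P_W / (2 * pi * n)
Step 1 — P_W = 3915.8 kW * 1000 = 3915800.0 W
Step 2 — 2 * pi * n = 2 * pi * 1.85 = 11.623893
Step 3 — Q = 3915800.0 / 11.623893 ≈ 336880 N·m (5 s.f.)

336880 N·m


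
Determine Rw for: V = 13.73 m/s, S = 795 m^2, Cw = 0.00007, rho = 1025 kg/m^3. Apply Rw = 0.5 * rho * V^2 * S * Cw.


Formula: Rw = 0.5 * rho * V^2 * S * Cw
Step 1 — V^2 = 13.73^2 = 188.5129
Step 2 — 0.5 * rho * V^2 = 0.5 * 1025 * 188.5129 = 96612.86125
Step 3 — Rw = 96612.86125 * 795 * 0.00007 ≈ 5376.5 N (5 s.f.)

5376.5 N


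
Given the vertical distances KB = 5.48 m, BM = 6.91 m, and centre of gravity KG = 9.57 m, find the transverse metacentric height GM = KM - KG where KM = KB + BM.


Formula: GM = KB + BM - KG
Step 1 — KM = KB + BM = 5.48 + 6.91 = 12.39 m
Step 2 — GM = KM - KG = 12.39 - 9.57 = 2.82 m

2.82 m


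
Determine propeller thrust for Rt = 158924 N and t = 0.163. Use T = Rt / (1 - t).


Formula: T = Rt / (1 - t)
Step 1 — (1 - t) = 1 - 0.163 = 0.837
Step 2 — T = 158924 / 0.837 ≈ 189870 N (5 s.f.)

189870 N


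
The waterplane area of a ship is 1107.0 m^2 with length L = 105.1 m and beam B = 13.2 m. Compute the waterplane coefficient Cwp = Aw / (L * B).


Formula: Cwp = Aw / (L * B)
Step 1 — L * B = 105.1 * 13.2 = 1387.32 m^2
Step 2 — Cwp = 1107.0 / 1387.32 ≈ 0.79794 (5 s.f.)

0.79794


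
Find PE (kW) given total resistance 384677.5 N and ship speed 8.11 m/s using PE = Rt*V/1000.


Formula: PE = Rt * V / 1000 (kW)
Step 1 — PE (W) = 384677.5 * 8.11 = 3119734.525 W
Step 2 — PE (kW) = 3119734.525 / 1000 ≈ 3119.7 kW (5 s.f.)

3119.7 kW


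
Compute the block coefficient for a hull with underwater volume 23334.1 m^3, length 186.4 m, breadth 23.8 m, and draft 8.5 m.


Formula: Cb = V / (L * B * T)
Step 1 — L * B * T = 186.4 * 23.8 * 8.5 = 37708.72 m^3
Step 2 — Cb = 23334.1 / 37708.72 ≈ 0.61880 (5 s.f.)

0.61880


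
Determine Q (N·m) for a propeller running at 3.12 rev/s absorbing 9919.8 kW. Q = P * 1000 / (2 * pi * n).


Formula: Q = P_W / (2 * pi * n)
Step 1 — P_W = 9919.8 kW * 1000 = 9919800.0 W
Step 2 — 2 * pi * n = 2 * pi * 3.12 = 19.603538
Step 3 — Q = 9919800.0 / 19.603538 ≈ 506020 N·m (5 s.f.)

506020 N·m


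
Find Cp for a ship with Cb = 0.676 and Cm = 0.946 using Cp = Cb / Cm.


Formula: Cp = Cb / Cm
Substituting: Cp = 0.676 / 0.946
Result: Cp ≈ 0.71459 (5 s.f.)

0.71459


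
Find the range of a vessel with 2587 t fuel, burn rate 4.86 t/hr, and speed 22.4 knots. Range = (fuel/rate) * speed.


Formula: endurance = fuel / rate; range = endurance * speed
Step 1 — endurance = 2587 / 4.86 = 532.3045 hours
Step 2 — range = 532.3045 * 22.4 ≈ 11924 nautical miles (5 s.f.)

11924 NM


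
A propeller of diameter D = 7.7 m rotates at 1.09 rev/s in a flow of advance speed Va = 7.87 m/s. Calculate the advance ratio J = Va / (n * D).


Formula: J = Va / (n * D)
Step 1 — n * D = 1.09 * 7.7 = 8.393
Step 2 — J = 7.87 / 8.393 ≈ 0.93769 (5 s.f.)

0.93769


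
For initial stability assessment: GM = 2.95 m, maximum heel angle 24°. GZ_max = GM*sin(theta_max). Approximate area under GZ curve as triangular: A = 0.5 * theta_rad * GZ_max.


Formula: GZ_max = GM * sin(theta); Area = 0.5 * theta_rad * GZ_max
Step 1 — GZ_max = 2.95 * sin(24°) = 2.95 * 0.406737 = 1.199874 m
Step 2 — theta_rad = 24 * pi/180 = 0.418879 rad
Step 3 — Area = 0.5 * 0.418879 * 1.199874 ≈ 0.25130 m·rad (5 s.f.)

0.25130 m·rad


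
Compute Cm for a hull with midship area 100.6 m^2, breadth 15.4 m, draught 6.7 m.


Formula: Cm = Am / (B * T)
Step 1 — B * T = 15.4 * 6.7 = 103.18 m^2
Step 2 — Cm = 100.6 / 103.18 ≈ 0.97500 (5 s.f.)

0.97500


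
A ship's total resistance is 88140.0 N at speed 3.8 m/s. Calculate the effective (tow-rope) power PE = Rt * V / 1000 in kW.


Formula: PE = Rt * V / 1000 (kW)
Step 1 — PE (W) = 88140.0 * 3.8 = 334932.0 W
Step 2 — PE (kW) = 334932.0 / 1000 ≈ 334.93 kW (5 s.f.)

334.93 kW


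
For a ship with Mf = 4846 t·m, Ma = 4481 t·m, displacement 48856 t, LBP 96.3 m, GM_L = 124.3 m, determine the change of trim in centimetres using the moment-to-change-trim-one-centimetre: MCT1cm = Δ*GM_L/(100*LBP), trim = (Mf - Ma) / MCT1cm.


Formula: net trimming moment = Mf - Ma; MCT1cm = Δ*GM_L/(100*LBP); trim = net moment / MCT1cm
Step 1 — net trimming moment = 4846 - 4481 = 365 t·m
Step 2 — MCT1cm = 48856 * 124.3 / (100 * 96.3) = 630.6128 t·m/cm
Step 3 — trim = 365 / 630.6128 ≈ 0.57880 cm (5 s.f.)

0.57880 cm


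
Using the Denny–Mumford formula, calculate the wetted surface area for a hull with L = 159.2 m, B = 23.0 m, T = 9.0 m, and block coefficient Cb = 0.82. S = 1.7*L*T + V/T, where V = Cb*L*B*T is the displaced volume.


Formula: S = 1.7*L*T + V/T with V = Cb*L*B*T, i.e. S = L * (1.7*T + Cb*B)
Step 1 — 1.7*T = 1.7 * 9.0 = 15.3 m
Step 2 — Cb*B = 0.82 * 23.0 = 18.86 m
Step 3 — 1.7*T + Cb*B = 15.3 + 18.86 = 34.16 m
Step 4 — S = 159.2 * 34.16 ≈ 5438.3 m^2 (5 s.f.)

5438.3 m^2


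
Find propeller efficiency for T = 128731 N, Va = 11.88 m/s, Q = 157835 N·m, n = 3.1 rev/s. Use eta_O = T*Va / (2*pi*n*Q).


Formula: eta = T * Va / (2 * pi * n * Q)
Step 1 — numerator = T * Va = 128731 * 11.88 = 1529324.28
Step 2 — 2 * pi * n = 2 * pi * 3.1 = 19.477874
Step 3 — denominator = 19.477874 * 157835 = 3074290.24
Step 4 — eta = 1529324.28 / 3074290.24 ≈ 0.49746 (5 s.f.)

0.49746


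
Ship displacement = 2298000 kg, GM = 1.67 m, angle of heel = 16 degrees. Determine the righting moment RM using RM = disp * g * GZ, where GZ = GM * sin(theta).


Formula: GZ = GM * sin(theta); RM = disp * g * GZ
Step 1 — GZ = 1.67 * sin(16°) = 1.67 * 0.275637 = 0.460314 m
Step 2 — RM = 2298000 * 9.81 * 0.460314 ≈ 10377000 N·m (5 s.f.)

10377000 N·m


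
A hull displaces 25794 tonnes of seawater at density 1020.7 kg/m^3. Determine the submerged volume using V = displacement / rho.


Formula: V = mass / rho
Step 1 — convert tonnes to kg: 25794 t * 1000 = 25794000 kg
Step 2 — V = 25794000 / 1020.7 ≈ 25271 m^3 (5 s.f.)

25271 m^3


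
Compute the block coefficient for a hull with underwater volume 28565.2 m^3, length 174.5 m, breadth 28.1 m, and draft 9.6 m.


Formula: Cb = V / (L * B * T)
Step 1 — L * B * T = 174.5 * 28.1 * 9.6 = 47073.12 m^3
Step 2 — Cb = 28565.2 / 47073.12 ≈ 0.60683 (5 s.f.)

0.60683


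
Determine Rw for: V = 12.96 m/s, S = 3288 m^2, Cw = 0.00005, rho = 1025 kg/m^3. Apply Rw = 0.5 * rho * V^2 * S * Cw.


Formula: Rw = 0.5 * rho * V^2 * S * Cw
Step 1 — V^2 = 12.96^2 = 167.9616
Step 2 — 0.5 * rho * V^2 = 0.5 * 1025 * 167.9616 = 86080.32
Step 3 — Rw = 86080.32 * 3288 * 0.00005 ≈ 14152 N (5 s.f.)

14152 N


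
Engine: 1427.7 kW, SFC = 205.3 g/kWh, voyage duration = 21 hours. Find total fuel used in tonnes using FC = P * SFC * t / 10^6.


Formula: FC (tonnes) = P * SFC * t / 1,000,000
Step 1 — P * SFC * t = 1427.7 * 205.3 * 21 = 6155243.01 g
Step 2 — FC (tonnes) = 6155243.01 / 1,000,000 ≈ 6.1552 tonnes (5 s.f.)

6.1552 tonnes


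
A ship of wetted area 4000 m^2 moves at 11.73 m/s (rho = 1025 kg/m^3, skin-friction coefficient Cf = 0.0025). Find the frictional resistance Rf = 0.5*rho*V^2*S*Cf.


Formula: Rf = 0.5 * rho * V^2 * S * Cf
Step 1 — V^2 = 11.73^2 = 137.5929
Step 2 — 0.5 * rho * V^2 = 0.5 * 1025 * 137.5929 = 70516.36125
Step 3 — Rf = 70516.36125 * 4000 * 0.0025 ≈ 705160 N (5 s.f.)

705160 N


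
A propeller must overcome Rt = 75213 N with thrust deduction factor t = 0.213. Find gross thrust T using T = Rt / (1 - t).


Formula: T = Rt / (1 - t)
Step 1 — (1 - t) = 1 - 0.213 = 0.787
Step 2 — T = 75213 / 0.787 ≈ 95569 N (5 s.f.)

95569 N


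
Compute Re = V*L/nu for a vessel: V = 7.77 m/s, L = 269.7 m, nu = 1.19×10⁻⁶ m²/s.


Formula: Re = V * L / nu
Step 1 — V * L = 7.77 * 269.7 = 2095.569 m^2/s
Step 2 — Re = 2095.569 / 1.19e-6 = 1.76e+09

1.76e+09


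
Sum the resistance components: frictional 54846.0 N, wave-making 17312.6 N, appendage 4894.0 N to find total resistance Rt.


Formula: Rt = Rf + Rw + Ra
Substituting: Rt = 54846.0 + 17312.6 + 4894.0
Result: Rt = 77052.6 N

77052.6 N


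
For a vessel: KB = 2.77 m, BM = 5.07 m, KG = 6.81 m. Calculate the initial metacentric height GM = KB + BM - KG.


Formula: GM = KB + BM - KG
Step 1 — KM = KB + BM = 2.77 + 5.07 = 7.84 m
Step 2 — GM = KM - KG = 7.84 - 6.81 = 1.03 m

1.03 m


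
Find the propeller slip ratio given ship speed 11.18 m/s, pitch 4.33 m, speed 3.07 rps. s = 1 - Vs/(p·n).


Formula: s = 1 - Vs / (p * n)
Step 1 — p * n = 4.33 * 3.07 = 13.2931
Step 2 — Vs / (p*n) = 11.18 / 13.2931 = 0.841038 (6 d.p.)
Step 3 — s = 1 - 0.841038 = 0.158962

0.158962


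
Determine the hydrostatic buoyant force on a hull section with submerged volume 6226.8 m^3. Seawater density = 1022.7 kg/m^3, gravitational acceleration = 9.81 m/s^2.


Formula: Fb = rho * g * V
Substituting: Fb = 1022.7 * 9.81 * 6226.8
Intermediate: 1022.7 * 9.81 = 10032.687
Result: Fb = 10032.687 * 6226.8 ≈ 62472000 N (5 s.f.)

62472000 N


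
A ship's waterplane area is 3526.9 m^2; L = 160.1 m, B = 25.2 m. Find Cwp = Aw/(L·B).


Formula: Cwp = Aw / (L * B)
Step 1 — L * B = 160.1 * 25.2 = 4034.52 m^2
Step 2 — Cwp = 3526.9 / 4034.52 ≈ 0.87418 (5 s.f.)

0.87418


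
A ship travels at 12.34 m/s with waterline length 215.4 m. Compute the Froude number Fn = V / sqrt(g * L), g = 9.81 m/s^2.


Formula: Fn = V / sqrt(g * L)
Step 1 — g * L = 9.81 * 215.4 = 2113.074
Step 2 — sqrt(g * L) = sqrt(2113.074) = 45.968185
Step 3 — Fn = 12.34 / 45.968185 ≈ 0.26845 (5 s.f.)

0.26845


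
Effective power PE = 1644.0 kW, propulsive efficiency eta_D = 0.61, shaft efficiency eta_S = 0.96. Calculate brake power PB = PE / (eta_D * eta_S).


Formula: PB = PE / (eta_D * eta_S)
Step 1 — combined efficiency = eta_D * eta_S = 0.61 * 0.96 = 0.5856
Step 2 — PB = 1644.0 / 0.5856 ≈ 2807.4 kW (5 s.f.)

2807.4 kW


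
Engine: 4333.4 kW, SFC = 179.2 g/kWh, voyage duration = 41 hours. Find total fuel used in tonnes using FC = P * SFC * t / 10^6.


Formula: FC (tonnes) = P * SFC * t / 1,000,000
Step 1 — P * SFC * t = 4333.4 * 179.2 * 41 = 31838356.48 g
Step 2 — FC (tonnes) = 31838356.48 / 1,000,000 ≈ 31.838 tonnes (5 s.f.)

31.838 tonnes


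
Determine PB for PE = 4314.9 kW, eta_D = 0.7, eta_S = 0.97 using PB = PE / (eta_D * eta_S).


Formula: PB = PE / (eta_D * eta_S)
Step 1 — combined efficiency = eta_D * eta_S = 0.7 * 0.97 = 0.679
Step 2 — PB = 4314.9 / 0.679 ≈ 6354.8 kW (5 s.f.)

6354.8 kW


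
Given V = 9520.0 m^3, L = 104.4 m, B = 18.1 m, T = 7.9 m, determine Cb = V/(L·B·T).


Formula: Cb = V / (L * B * T)
Step 1 — L * B * T = 104.4 * 18.1 * 7.9 = 14928.156 m^3
Step 2 — Cb = 9520.0 / 14928.156 ≈ 0.63772 (5 s.f.)

0.63772


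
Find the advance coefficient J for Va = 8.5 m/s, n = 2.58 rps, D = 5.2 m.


Formula: J = Va / (n * D)
Step 1 — n * D = 2.58 * 5.2 = 13.416
Step 2 — J = 8.5 / 13.416 ≈ 0.63357 (5 s.f.)

0.63357


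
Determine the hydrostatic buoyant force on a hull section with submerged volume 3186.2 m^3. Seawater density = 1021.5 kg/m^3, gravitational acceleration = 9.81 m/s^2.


Formula: Fb = rho * g * V
Substituting: Fb = 1021.5 * 9.81 * 3186.2
Intermediate: 1021.5 * 9.81 = 10020.915
Result: Fb = 10020.915 * 3186.2 ≈ 31929000 N (5 s.f.)

31929000 N


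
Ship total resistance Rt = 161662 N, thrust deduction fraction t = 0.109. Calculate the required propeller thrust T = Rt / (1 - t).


Formula: T = Rt / (1 - t)
Step 1 — (1 - t) = 1 - 0.109 = 0.891
Step 2 — T = 161662 / 0.891 ≈ 181440 N (5 s.f.)

181440 N


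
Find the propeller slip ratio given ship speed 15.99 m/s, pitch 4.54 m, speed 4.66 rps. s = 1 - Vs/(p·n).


Formula: s = 1 - Vs / (p * n)
Step 1 — p * n = 4.54 * 4.66 = 21.1564
Step 2 — Vs / (p*n) = 15.99 / 21.1564 = 0.7558 (6 d.p.)
Step 3 — s = 1 - 0.7558 = 0.2442

0.2442


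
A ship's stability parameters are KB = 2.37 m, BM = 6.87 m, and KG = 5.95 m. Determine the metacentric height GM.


Formula: GM = KB + BM - KG
Step 1 — KM = KB + BM = 2.37 + 6.87 = 9.24 m
Step 2 — GM = KM - KG = 9.24 - 5.95 = 3.29 m

3.29 m


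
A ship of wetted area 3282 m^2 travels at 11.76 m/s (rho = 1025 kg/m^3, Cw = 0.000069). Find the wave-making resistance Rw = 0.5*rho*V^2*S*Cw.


Formula: Rw = 0.5 * rho * V^2 * S * Cw
Step 1 — V^2 = 11.76^2 = 138.2976
Step 2 — 0.5 * rho * V^2 = 0.5 * 1025 * 138.2976 = 70877.52
Step 3 — Rw = 70877.52 * 3282 * 0.000069 ≈ 16051 N (5 s.f.)

16051 N


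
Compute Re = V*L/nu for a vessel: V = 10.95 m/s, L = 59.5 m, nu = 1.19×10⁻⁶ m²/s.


Formula: Re = V * L / nu
Step 1 — V * L = 10.95 * 59.5 = 651.525 m^2/s
Step 2 — Re = 651.525 / 1.19e-6 = 5.48e+08

5.48e+08


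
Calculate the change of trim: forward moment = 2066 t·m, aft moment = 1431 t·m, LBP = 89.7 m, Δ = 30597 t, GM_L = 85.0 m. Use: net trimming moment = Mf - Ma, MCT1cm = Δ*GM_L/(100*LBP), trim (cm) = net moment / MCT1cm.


Formula: net trimming moment = Mf - Ma; MCT1cm = Δ*GM_L/(100*LBP); trim = net moment / MCT1cm
Step 1 — net trimming moment = 2066 - 1431 = 635 t·m
Step 2 — MCT1cm = 30597 * 85.0 / (100 * 89.7) = 289.9381 t·m/cm
Step 3 — trim = 635 / 289.9381 ≈ 2.1901 cm (5 s.f.)

2.1901 cm


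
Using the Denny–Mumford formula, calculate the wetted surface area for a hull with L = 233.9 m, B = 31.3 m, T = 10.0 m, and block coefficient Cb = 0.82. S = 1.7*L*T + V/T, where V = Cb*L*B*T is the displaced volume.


Formula: S = 1.7*L*T + V/T with V = Cb*L*B*T, i.e. S = L * (1.7*T + Cb*B)
Step 1 — 1.7*T = 1.7 * 10.0 = 17.0 m
Step 2 — Cb*B = 0.82 * 31.3 = 25.666 m
Step 3 — 1.7*T + Cb*B = 17.0 + 25.666 = 42.666 m
Step 4 — S = 233.9 * 42.666 ≈ 9979.6 m^2 (5 s.f.)

9979.6 m^2


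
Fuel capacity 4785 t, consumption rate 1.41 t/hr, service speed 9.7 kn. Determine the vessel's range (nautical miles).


Formula: endurance = fuel / rate; range = endurance * speed
Step 1 — endurance = 4785 / 1.41 = 3393.617 hours
Step 2 — range = 3393.617 * 9.7 ≈ 32918 nautical miles (5 s.f.)

32918 NM


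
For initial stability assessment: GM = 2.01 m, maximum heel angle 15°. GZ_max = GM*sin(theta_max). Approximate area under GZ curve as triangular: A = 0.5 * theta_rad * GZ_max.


Formula: GZ_max = GM * sin(theta); Area = 0.5 * theta_rad * GZ_max
Step 1 — GZ_max = 2.01 * sin(15°) = 2.01 * 0.258819 = 0.520226 m
Step 2 — theta_rad = 15 * pi/180 = 0.261799 rad
Step 3 — Area = 0.5 * 0.261799 * 0.520226 ≈ 0.068097 m·rad (5 s.f.)

0.068097 m·rad
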